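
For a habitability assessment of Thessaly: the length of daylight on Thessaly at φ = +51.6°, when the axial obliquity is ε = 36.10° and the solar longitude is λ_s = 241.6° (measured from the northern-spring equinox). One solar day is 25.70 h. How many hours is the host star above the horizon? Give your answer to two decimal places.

Solar declination: sin δ = sin ε · sin λ_s = sin 36.10° × sin 241.6° = -0.51829, so δ = -31.217°.
cos H₀ = −tan φ · tan δ = −tan(+51.6°) × tan(-31.217°) = 0.7646, so H₀ = 0.7003 rad = 40.13°.
Daylight = 2H₀/(2π) × 25.70 h = (0.7003/π) × 25.70 = 5.73 h.

5.73 h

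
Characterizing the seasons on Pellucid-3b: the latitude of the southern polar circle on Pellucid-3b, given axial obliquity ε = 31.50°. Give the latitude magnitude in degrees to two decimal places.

The polar circle is the lowest latitude that experiences at least one full rotation of continuous darkness at the northern-summer solstice; it lies at |ϕ| = 90° − ε = 90° − 31.50° = 58.50°.

58.50°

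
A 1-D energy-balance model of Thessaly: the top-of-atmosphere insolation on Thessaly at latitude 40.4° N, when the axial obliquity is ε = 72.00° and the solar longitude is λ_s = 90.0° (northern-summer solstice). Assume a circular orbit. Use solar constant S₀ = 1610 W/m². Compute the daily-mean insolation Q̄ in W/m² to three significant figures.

Q̄ ≈ 992 W/m²

Solar declination: sin δ = sin ε · sin λ_s = sin 72.00° × sin 90.0° = 0.95106, so δ = +72.000°.
cos H₀ = −tan(+40.4°) tan(+72.000°) = -2.6193 ≤ −1 ⇒ polar day, H₀ = π.
Bracket: H₀ sin φ sin δ + cos φ cos δ sin H₀ = 3.1416×0.64812×0.95106 + 0.76154×0.30902×0.00000 = 1.936485 + 0.000000 = 1.936485.
Q̄ = (S₀/π) × [bracket] = (1610/π) × 1.936485 = 992.4 W/m².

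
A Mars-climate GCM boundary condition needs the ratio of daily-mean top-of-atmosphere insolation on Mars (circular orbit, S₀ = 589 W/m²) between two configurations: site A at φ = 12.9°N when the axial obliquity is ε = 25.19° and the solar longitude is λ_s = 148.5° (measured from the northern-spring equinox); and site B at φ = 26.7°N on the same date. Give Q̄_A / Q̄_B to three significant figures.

Q̄_A / Q̄_B ≈ 0.996

— Configuration A (φ=+12.9°):
Solar declination: sin δ = sin ε · sin λ_s = sin 25.19° × sin 148.5° = 0.22239, so δ = +12.849°.
cos H₀ = −tan(+12.9°) tan(+12.849°) = -0.0522, H₀ = 1.6231 rad.
Bracket: H₀ sin φ sin δ + cos φ cos δ sin H₀ = 1.6231×0.22325×0.22239 + 0.97476×0.97496×0.99863 = 0.080585 + 0.949050 = 1.029635.
Q̄ = (S₀/π) × [bracket] = (589/π) × 1.029635 = 193.04 W/m².
— Configuration B (φ=+26.7°):
cos H₀ = −tan(+26.7°) tan(+12.849°) = -0.1147, H₀ = 1.6858 rad.
Bracket: H₀ sin φ sin δ + cos φ cos δ sin H₀ = 1.6858×0.44932×0.22239 + 0.89337×0.97496×0.99340 = 0.168452 + 0.865251 = 1.033703.
Q̄ = (S₀/π) × [bracket] = (589/π) × 1.033703 = 193.80 W/m².
Ratio Q̄_A / Q̄_B = 193.04 / 193.80 = 0.9961.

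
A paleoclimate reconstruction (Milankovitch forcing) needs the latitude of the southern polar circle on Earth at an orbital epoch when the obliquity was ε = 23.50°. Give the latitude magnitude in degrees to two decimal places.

The polar circle is the lowest latitude that experiences at least one full rotation of continuous darkness at the northern-summer solstice; it lies at |ϕ| = 90° − ε = 90° − 23.50° = 66.50°.

66.50°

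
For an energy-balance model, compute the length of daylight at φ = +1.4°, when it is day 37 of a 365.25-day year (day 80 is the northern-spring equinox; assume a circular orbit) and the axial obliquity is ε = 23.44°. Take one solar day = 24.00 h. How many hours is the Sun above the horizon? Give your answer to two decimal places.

Solar longitude: λ_s = 360° × (37 − 80)/365.25 = -42.382°, i.e. -42.382° + 360° = 317.618°.
sin δ = sin 23.44° × sin 317.618° = -0.26814, so δ = -15.553°.
cos H₀ = −tan φ · tan δ = −tan(+1.4°) × tan(-15.553°) = 0.0068, so H₀ = 1.5640 rad = 89.61°.
Daylight = 2H₀/(2π) × 24.00 h = (1.5640/π) × 24.00 = 11.95 h.

11.95 h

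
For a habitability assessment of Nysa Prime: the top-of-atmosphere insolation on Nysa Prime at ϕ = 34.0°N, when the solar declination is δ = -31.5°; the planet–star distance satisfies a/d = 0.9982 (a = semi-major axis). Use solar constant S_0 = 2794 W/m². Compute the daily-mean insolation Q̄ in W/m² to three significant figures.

Q̄ ≈ 274 W/m²

cos h₀ = −tan(+34.0°) tan(-31.500°) = 0.4133, h₀ = 1.1447 rad.
Bracket: h₀ sin ϕ sin δ + cos ϕ cos δ sin h₀ = 1.1447×0.55919×-0.52250 + 0.82904×0.85264×0.91058 = -0.334455 + 0.643664 = 0.309209.
Inverse-square distance factor (a/d)² = 0.9982² = 0.996403.
Q̄ = (S_0/π) × 0.996403 × [bracket] = (2794/π) × 0.996403 × 0.309209 = 274.0 W/m².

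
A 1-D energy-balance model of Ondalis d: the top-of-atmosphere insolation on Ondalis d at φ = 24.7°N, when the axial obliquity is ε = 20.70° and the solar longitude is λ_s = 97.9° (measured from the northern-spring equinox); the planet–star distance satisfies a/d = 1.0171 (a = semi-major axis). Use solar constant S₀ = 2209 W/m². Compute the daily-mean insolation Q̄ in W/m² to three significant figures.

Solar declination: sin δ = sin ε · sin λ_s = sin 20.70° × sin 97.9° = 0.35012, so δ = +20.495°.
cos H₀ = −tan(+24.7°) tan(+20.495°) = -0.1719, H₀ = 1.7436 rad.
Bracket: H₀ sin φ sin δ + cos φ cos δ sin H₀ = 1.7436×0.41787×0.35012 + 0.90851×0.93670×0.98511 = 0.255097 + 0.838330 = 1.093427.
Inverse-square distance factor (a/d)² = 1.0171² = 1.034492.
Q̄ = (S₀/π) × 1.034492 × [bracket] = (2209/π) × 1.034492 × 1.093427 = 795.4 W/m².

Q̄ ≈ 795 W/m²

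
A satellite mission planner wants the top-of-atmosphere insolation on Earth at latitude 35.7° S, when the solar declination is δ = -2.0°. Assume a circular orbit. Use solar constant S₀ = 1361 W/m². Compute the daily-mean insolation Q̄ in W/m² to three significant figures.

cos H₀ = −tan(-35.7°) tan(-2.000°) = -0.0251, H₀ = 1.5959 rad.
Bracket: H₀ sin φ sin δ + cos φ cos δ sin H₀ = 1.5959×-0.58354×-0.03490 + 0.81208×0.99939×0.99969 = 0.032501 + 0.811333 = 0.843834.
Q̄ = (S₀/π) × [bracket] = (1361/π) × 0.843834 = 365.6 W/m².

Q̄ ≈ 366 W/m²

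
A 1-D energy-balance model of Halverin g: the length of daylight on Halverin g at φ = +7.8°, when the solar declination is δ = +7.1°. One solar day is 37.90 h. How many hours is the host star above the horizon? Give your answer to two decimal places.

19.16 h

cos H₀ = −tan φ · tan δ = −tan(+7.8°) × tan(+7.100°) = -0.0171, so H₀ = 1.5879 rad = 90.98°.
Daylight = 2H₀/(2π) × 37.90 h = (1.5879/π) × 37.90 = 19.16 h.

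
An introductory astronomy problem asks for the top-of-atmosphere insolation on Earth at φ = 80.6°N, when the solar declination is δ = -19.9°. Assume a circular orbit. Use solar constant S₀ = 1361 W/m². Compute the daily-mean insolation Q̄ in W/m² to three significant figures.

Q̄ ≈ 0.00 W/m²

cos H₀ = −tan(+80.6°) tan(-19.900°) = 2.1866 ≥ 1 ⇒ polar night, H₀ = 0 and Q̄ = 0.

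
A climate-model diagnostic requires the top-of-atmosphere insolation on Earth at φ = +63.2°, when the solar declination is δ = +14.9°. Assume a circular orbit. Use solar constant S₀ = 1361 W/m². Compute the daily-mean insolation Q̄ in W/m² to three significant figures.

Q̄ ≈ 372 W/m²

cos H₀ = −tan(+63.2°) tan(+14.900°) = -0.5267, H₀ = 2.1256 rad.
Bracket: H₀ sin φ sin δ + cos φ cos δ sin H₀ = 2.1256×0.89259×0.25713 + 0.45088×0.96638×0.85002 = 0.487850 + 0.370372 = 0.858222.
Q̄ = (S₀/π) × [bracket] = (1361/π) × 0.858222 = 371.8 W/m².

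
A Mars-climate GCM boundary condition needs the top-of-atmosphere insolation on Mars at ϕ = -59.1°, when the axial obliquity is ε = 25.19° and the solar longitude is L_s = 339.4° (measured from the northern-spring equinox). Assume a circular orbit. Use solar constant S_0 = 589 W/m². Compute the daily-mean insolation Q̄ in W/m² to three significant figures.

Q̄ ≈ 136 W/m²

Solar declination: sin δ = sin ε · sin L_s = sin 25.19° × sin 339.4° = -0.14975, so δ = -8.613°.
cos h₀ = −tan(-59.1°) tan(-8.613°) = -0.2531, h₀ = 1.8266 rad.
Bracket: h₀ sin ϕ sin δ + cos ϕ cos δ sin h₀ = 1.8266×-0.85806×-0.14975 + 0.51354×0.98872×0.96745 = 0.234708 + 0.491220 = 0.725928.
Q̄ = (S_0/π) × [bracket] = (589/π) × 0.725928 = 136.1 W/m².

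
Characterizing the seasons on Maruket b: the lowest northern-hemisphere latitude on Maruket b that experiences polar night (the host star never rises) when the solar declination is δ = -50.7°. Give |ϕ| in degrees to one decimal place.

|ϕ| = 39.3°

Polar night requires cos h₀ = −tan ϕ tan δ ≥ 1, i.e. tan ϕ tan δ ≤ −1.
The boundary is |tan ϕ| · |tan δ| = 1, so |ϕ| = 90° − |δ| = 90° − 50.7° = 39.3° in the northern hemisphere.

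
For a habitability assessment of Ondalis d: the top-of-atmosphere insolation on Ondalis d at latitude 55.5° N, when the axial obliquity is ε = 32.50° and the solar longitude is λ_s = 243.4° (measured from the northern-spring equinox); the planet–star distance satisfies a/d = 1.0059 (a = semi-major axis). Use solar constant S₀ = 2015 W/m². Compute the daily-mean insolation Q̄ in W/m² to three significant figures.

Q̄ ≈ 28.1 W/m²

Solar declination: sin δ = sin ε · sin λ_s = sin 32.50° × sin 243.4° = -0.48043, so δ = -28.713°.
cos H₀ = −tan(+55.5°) tan(-28.713°) = 0.7970, H₀ = 0.6484 rad.
Bracket: H₀ sin φ sin δ + cos φ cos δ sin H₀ = 0.6484×0.82413×-0.48043 + 0.56641×0.87703×0.60393 = -0.256725 + 0.300007 = 0.043282.
Inverse-square distance factor (a/d)² = 1.0059² = 1.011835.
Q̄ = (S₀/π) × 1.011835 × [bracket] = (2015/π) × 1.011835 × 0.043282 = 28.09 W/m².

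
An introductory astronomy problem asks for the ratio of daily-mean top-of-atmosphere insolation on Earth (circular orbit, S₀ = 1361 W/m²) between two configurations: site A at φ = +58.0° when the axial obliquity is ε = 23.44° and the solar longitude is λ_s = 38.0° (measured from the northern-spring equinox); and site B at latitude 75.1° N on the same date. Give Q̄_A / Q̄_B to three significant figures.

Q̄_A / Q̄_B ≈ 1.18

— Configuration A (φ=+58.0°):
Solar declination: sin δ = sin ε · sin λ_s = sin 23.44° × sin 38.0° = 0.24490, so δ = +14.176°.
cos H₀ = −tan(+58.0°) tan(+14.176°) = -0.4042, H₀ = 1.9869 rad.
Bracket: H₀ sin φ sin δ + cos φ cos δ sin H₀ = 1.9869×0.84805×0.24490 + 0.52992×0.96955×0.91465 = 0.412654 + 0.469932 = 0.882586.
Q̄ = (S₀/π) × [bracket] = (1361/π) × 0.882586 = 382.35 W/m².
— Configuration B (φ=+75.1°):
cos H₀ = −tan(+75.1°) tan(+14.176°) = -0.9493, H₀ = 2.8219 rad.
Bracket: H₀ sin φ sin δ + cos φ cos δ sin H₀ = 2.8219×0.96638×0.24490 + 0.25713×0.96955×0.31430 = 0.667849 + 0.078355 = 0.746204.
Q̄ = (S₀/π) × [bracket] = (1361/π) × 0.746204 = 323.27 W/m².
Ratio Q̄_A / Q̄_B = 382.35 / 323.27 = 1.183.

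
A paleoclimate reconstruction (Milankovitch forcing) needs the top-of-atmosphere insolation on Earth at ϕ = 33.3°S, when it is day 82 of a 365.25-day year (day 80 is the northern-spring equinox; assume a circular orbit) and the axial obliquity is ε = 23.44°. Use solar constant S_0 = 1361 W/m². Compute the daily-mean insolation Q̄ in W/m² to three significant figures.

Solar longitude: L_s = 360° × (82 − 80)/365.25 = 1.971°.
sin δ = sin 23.44° × sin 1.971° = 0.01368, so δ = +0.784°.
cos h₀ = −tan(-33.3°) tan(+0.784°) = 0.0090, h₀ = 1.5618 rad.
Bracket: h₀ sin ϕ sin δ + cos ϕ cos δ sin h₀ = 1.5618×-0.54902×0.01368 + 0.83581×0.99991×0.99996 = -0.011730 + 0.835701 = 0.823971.
Q̄ = (S_0/π) × [bracket] = (1361/π) × 0.823971 = 357.0 W/m².

Q̄ ≈ 357 W/m²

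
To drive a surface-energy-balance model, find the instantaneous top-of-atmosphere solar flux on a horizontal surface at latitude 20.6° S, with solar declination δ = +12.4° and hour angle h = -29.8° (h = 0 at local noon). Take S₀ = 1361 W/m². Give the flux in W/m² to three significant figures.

cos θ_z = sin φ sin δ + cos φ cos δ cos h = -0.075553 + 0.793331 = 0.717778.
Flux = S₀ · cos θ_z = 1361 × 0.717778 = 976.9 W/m².

977 W/m²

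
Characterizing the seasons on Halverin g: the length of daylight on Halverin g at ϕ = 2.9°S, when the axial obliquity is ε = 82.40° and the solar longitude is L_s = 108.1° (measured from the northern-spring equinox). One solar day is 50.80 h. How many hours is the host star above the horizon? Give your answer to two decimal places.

23.09 h

Solar declination: sin δ = sin ε · sin L_s = sin 82.40° × sin 108.1° = 0.94217, so δ = +70.419°.
cos h₀ = −tan ϕ · tan δ = −tan(-2.9°) × tan(+70.419°) = 0.1424, so h₀ = 1.4279 rad = 81.81°.
Daylight = 2h₀/(2π) × 50.80 h = (1.4279/π) × 50.80 = 23.09 h.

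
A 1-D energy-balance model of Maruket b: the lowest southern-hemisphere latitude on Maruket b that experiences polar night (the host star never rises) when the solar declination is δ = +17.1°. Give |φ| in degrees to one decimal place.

Polar night requires cos H₀ = −tan φ tan δ ≥ 1, i.e. tan φ tan δ ≤ −1.
The boundary is |tan φ| · |tan δ| = 1, so |φ| = 90° − |δ| = 90° − 17.1° = 72.9° in the southern hemisphere.

|φ| = 72.9°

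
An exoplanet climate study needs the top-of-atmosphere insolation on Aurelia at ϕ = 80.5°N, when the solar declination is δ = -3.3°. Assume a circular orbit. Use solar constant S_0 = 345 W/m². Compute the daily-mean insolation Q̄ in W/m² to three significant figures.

cos h₀ = −tan(+80.5°) tan(-3.300°) = 0.3446, h₀ = 1.2190 rad.
Bracket: h₀ sin ϕ sin δ + cos ϕ cos δ sin h₀ = 1.2190×0.98629×-0.05756 + 0.16505×0.99834×0.93876 = -0.069204 + 0.154685 = 0.085481.
Q̄ = (S_0/π) × [bracket] = (345/π) × 0.085481 = 9.387 W/m².

Q̄ ≈ 9.39 W/m²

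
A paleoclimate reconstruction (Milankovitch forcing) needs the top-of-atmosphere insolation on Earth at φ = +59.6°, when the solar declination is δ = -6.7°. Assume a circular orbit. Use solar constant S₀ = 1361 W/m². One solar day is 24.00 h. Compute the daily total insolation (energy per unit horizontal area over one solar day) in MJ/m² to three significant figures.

cos H₀ = −tan(+59.6°) tan(-6.700°) = 0.2002, H₀ = 1.3692 rad.
Bracket: H₀ sin φ sin δ + cos φ cos δ sin H₀ = 1.3692×0.86251×-0.11667 + 0.50603×0.99317×0.97975 = -0.137781 + 0.492397 = 0.354616.
Q̄ = (S₀/π) × [bracket] = (1361/π) × 0.354616 = 153.63 W/m².
Daily total = Q̄ × 24.00 h × 3600 s/h = 153.63 × 24.00 × 3600 / 10⁶ = 13.27 MJ/m².

13.3 MJ/m²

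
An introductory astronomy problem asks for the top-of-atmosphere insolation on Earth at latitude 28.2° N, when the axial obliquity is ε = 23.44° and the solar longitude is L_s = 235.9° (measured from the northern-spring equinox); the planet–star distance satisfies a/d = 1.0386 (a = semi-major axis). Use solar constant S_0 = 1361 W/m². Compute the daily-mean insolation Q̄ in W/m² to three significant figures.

Q̄ ≈ 281 W/m²

Solar declination: sin δ = sin ε · sin L_s = sin 23.44° × sin 235.9° = -0.32939, so δ = -19.232°.
cos h₀ = −tan(+28.2°) tan(-19.232°) = 0.1871, h₀ = 1.3826 rad.
Bracket: h₀ sin ϕ sin δ + cos ϕ cos δ sin h₀ = 1.3826×0.47255×-0.32939 + 0.88130×0.94419×0.98235 = -0.215206 + 0.817428 = 0.602222.
Inverse-square distance factor (a/d)² = 1.0386² = 1.078690.
Q̄ = (S_0/π) × 1.078690 × [bracket] = (1361/π) × 1.078690 × 0.602222 = 281.4 W/m².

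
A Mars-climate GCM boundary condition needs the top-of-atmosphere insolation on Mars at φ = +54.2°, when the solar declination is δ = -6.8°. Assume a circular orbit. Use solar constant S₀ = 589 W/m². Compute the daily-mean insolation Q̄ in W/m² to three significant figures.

cos H₀ = −tan(+54.2°) tan(-6.800°) = 0.1653, H₀ = 1.4047 rad.
Bracket: H₀ sin φ sin δ + cos φ cos δ sin H₀ = 1.4047×0.81106×-0.11840 + 0.58496×0.99297×0.98624 = -0.134893 + 0.572855 = 0.437962.
Q̄ = (S₀/π) × [bracket] = (589/π) × 0.437962 = 82.11 W/m².

Q̄ ≈ 82.1 W/m²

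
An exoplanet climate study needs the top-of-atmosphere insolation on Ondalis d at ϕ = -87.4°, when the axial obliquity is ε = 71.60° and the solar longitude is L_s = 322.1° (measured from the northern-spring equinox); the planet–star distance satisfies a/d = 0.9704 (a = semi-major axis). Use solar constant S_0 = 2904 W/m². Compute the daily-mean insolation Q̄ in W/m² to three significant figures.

Q̄ ≈ 1.59e+03 W/m²

Solar declination: sin δ = sin ε · sin L_s = sin 71.60° × sin 322.1° = -0.58288, so δ = -35.653°.
cos h₀ = −tan(-87.4°) tan(-35.653°) = -15.7971 ≤ −1 ⇒ polar day, h₀ = π.
Bracket: h₀ sin ϕ sin δ + cos ϕ cos δ sin h₀ = 3.1416×-0.99897×-0.58288 + 0.04536×0.81256×0.00000 = 1.829290 + 0.000000 = 1.829290.
Inverse-square distance factor (a/d)² = 0.9704² = 0.941676.
Q̄ = (S_0/π) × 0.941676 × [bracket] = (2904/π) × 0.941676 × 1.829290 = 1592 W/m².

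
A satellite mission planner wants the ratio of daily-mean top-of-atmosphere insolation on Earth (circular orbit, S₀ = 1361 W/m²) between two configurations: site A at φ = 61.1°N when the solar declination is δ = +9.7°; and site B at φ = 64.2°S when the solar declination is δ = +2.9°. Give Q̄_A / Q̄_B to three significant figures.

Q̄_A / Q̄_B ≈ 2.00

— Configuration A (φ=+61.1°):
cos H₀ = −tan(+61.1°) tan(+9.700°) = -0.3096, H₀ = 1.8856 rad.
Bracket: H₀ sin φ sin δ + cos φ cos δ sin H₀ = 1.8856×0.87546×0.16849 + 0.48328×0.98570×0.95085 = 0.278138 + 0.452956 = 0.731094.
Q̄ = (S₀/π) × [bracket] = (1361/π) × 0.731094 = 316.72 W/m².
— Configuration B (φ=-64.2°):
cos H₀ = −tan(-64.2°) tan(+2.900°) = 0.1048, H₀ = 1.4658 rad.
Bracket: H₀ sin φ sin δ + cos φ cos δ sin H₀ = 1.4658×-0.90032×0.05059 + 0.43523×0.99872×0.99449 = -0.066763 + 0.432278 = 0.365515.
Q̄ = (S₀/π) × [bracket] = (1361/π) × 0.365515 = 158.35 W/m².
Ratio Q̄_A / Q̄_B = 316.72 / 158.35 = 2.000.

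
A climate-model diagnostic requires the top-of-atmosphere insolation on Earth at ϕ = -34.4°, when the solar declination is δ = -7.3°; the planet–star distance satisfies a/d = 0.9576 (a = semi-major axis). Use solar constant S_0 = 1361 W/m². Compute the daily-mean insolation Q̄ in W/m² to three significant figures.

Q̄ ≈ 371 W/m²

cos h₀ = −tan(-34.4°) tan(-7.300°) = -0.0877, h₀ = 1.6586 rad.
Bracket: h₀ sin ϕ sin δ + cos ϕ cos δ sin h₀ = 1.6586×-0.56497×-0.12706 + 0.82511×0.99189×0.99615 = 0.119063 + 0.815267 = 0.934330.
Inverse-square distance factor (a/d)² = 0.9576² = 0.916998.
Q̄ = (S_0/π) × 0.916998 × [bracket] = (1361/π) × 0.916998 × 0.934330 = 371.2 W/m².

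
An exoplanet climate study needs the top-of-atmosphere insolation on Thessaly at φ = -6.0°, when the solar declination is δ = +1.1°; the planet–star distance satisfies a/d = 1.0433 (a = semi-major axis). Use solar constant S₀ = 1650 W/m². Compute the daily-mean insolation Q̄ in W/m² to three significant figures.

Q̄ ≈ 567 W/m²

cos H₀ = −tan(-6.0°) tan(+1.100°) = 0.0020, H₀ = 1.5688 rad.
Bracket: H₀ sin φ sin δ + cos φ cos δ sin H₀ = 1.5688×-0.10453×0.01920 + 0.99452×0.99982×1.00000 = -0.003149 + 0.994341 = 0.991192.
Inverse-square distance factor (a/d)² = 1.0433² = 1.088475.
Q̄ = (S₀/π) × 1.088475 × [bracket] = (1650/π) × 1.088475 × 0.991192 = 566.6 W/m².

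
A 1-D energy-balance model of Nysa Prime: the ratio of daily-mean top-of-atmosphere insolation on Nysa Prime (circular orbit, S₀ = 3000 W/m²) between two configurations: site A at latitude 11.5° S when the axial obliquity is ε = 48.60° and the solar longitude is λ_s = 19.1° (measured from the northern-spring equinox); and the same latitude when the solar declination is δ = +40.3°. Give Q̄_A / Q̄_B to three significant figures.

Q̄_A / Q̄_B ≈ 1.57

— Configuration A (φ=-11.5°):
Solar declination: sin δ = sin ε · sin λ_s = sin 48.60° × sin 19.1° = 0.24545, so δ = +14.208°.
cos H₀ = −tan(-11.5°) tan(+14.208°) = 0.0515, H₀ = 1.5193 rad.
Bracket: H₀ sin φ sin δ + cos φ cos δ sin H₀ = 1.5193×-0.19937×0.24545 + 0.97992×0.96941×0.99867 = -0.074348 + 0.948681 = 0.874333.
Q̄ = (S₀/π) × [bracket] = (3000/π) × 0.874333 = 834.93 W/m².
— Configuration B (φ=-11.5°):
cos H₀ = −tan(-11.5°) tan(+40.300°) = 0.1725, H₀ = 1.3974 rad.
Bracket: H₀ sin φ sin δ + cos φ cos δ sin H₀ = 1.3974×-0.19937×0.64679 + 0.97992×0.76267×0.98500 = -0.180195 + 0.736145 = 0.555950.
Q̄ = (S₀/π) × [bracket] = (3000/π) × 0.555950 = 530.89 W/m².
Ratio Q̄_A / Q̄_B = 834.93 / 530.89 = 1.573.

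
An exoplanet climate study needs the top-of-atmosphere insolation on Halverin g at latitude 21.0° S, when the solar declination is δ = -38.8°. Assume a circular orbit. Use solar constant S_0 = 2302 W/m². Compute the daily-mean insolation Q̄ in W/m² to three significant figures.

cos h₀ = −tan(-21.0°) tan(-38.800°) = -0.3086, h₀ = 1.8846 rad.
Bracket: h₀ sin ϕ sin δ + cos ϕ cos δ sin h₀ = 1.8846×-0.35837×-0.62660 + 0.93358×0.77934×0.95118 = 0.423196 + 0.692056 = 1.115252.
Q̄ = (S_0/π) × [bracket] = (2302/π) × 1.115252 = 817.2 W/m².

Q̄ ≈ 817 W/m²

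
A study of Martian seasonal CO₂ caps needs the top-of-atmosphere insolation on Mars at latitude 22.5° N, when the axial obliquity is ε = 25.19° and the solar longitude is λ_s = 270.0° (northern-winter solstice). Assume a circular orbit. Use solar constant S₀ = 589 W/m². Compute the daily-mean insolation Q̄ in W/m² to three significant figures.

Solar declination: sin δ = sin ε · sin λ_s = sin 25.19° × sin 270.0° = -0.42562, so δ = -25.190°.
cos H₀ = −tan(+22.5°) tan(-25.190°) = 0.1948, H₀ = 1.3747 rad.
Bracket: H₀ sin φ sin δ + cos φ cos δ sin H₀ = 1.3747×0.38268×-0.42562 + 0.92388×0.90490×0.98084 = -0.223906 + 0.820001 = 0.596095.
Q̄ = (S₀/π) × [bracket] = (589/π) × 0.596095 = 111.8 W/m².

Q̄ ≈ 112 W/m²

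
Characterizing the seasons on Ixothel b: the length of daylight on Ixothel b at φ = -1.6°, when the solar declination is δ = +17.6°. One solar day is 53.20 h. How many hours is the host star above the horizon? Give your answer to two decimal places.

26.45 h

cos H₀ = −tan φ · tan δ = −tan(-1.6°) × tan(+17.600°) = 0.0089, so H₀ = 1.5619 rad = 89.49°.
Daylight = 2H₀/(2π) × 53.20 h = (1.5619/π) × 53.20 = 26.45 h.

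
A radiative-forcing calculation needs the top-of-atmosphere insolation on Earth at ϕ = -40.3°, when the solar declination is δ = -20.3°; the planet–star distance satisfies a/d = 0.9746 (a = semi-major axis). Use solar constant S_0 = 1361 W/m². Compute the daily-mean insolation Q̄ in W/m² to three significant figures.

Q̄ ≈ 454 W/m²

cos h₀ = −tan(-40.3°) tan(-20.300°) = -0.3137, h₀ = 1.8899 rad.
Bracket: h₀ sin ϕ sin δ + cos ϕ cos δ sin h₀ = 1.8899×-0.64679×-0.34694 + 0.76267×0.93789×0.94952 = 0.424088 + 0.679192 = 1.103280.
Inverse-square distance factor (a/d)² = 0.9746² = 0.949845.
Q̄ = (S_0/π) × 0.949845 × [bracket] = (1361/π) × 0.949845 × 1.103280 = 454.0 W/m².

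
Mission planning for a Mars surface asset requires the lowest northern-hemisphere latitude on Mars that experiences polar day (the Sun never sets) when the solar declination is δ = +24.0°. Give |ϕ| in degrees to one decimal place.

|ϕ| = 66.0°

Polar day requires cos h₀ = −tan ϕ tan δ ≤ −1, i.e. tan ϕ tan δ ≥ 1.
The boundary is |tan ϕ| · |tan δ| = 1, so |ϕ| = 90° − |δ| = 90° − 24.0° = 66.0° in the northern hemisphere.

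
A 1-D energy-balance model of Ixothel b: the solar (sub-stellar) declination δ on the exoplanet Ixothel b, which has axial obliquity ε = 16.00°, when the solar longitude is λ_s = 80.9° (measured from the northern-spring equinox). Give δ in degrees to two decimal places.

sin δ = sin ε · sin λ_s = sin 16.00° × sin 80.9° = 0.272168.
δ = arcsin(0.272168) = +15.79°.

δ = +15.79°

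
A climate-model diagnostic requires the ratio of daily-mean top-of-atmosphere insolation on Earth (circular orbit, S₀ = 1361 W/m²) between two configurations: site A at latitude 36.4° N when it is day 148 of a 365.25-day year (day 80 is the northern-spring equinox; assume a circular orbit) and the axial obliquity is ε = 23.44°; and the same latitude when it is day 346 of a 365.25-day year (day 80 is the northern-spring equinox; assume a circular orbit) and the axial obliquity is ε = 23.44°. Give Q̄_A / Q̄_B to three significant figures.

Q̄_A / Q̄_B ≈ 2.74

— Configuration A (φ=+36.4°):
Solar longitude: λ_s = 360° × (148 − 80)/365.25 = 67.023°.
sin δ = sin 23.44° × sin 67.023° = 0.36623, so δ = +21.483°.
cos H₀ = −tan(+36.4°) tan(+21.483°) = -0.2902, H₀ = 1.8652 rad.
Bracket: H₀ sin φ sin δ + cos φ cos δ sin H₀ = 1.8652×0.59342×0.36623 + 0.80489×0.93053×0.95698 = 0.405361 + 0.716753 = 1.122114.
Q̄ = (S₀/π) × [bracket] = (1361/π) × 1.122114 = 486.12 W/m².
— Configuration B (φ=+36.4°):
Solar longitude: λ_s = 360° × (346 − 80)/365.25 = 262.177°.
sin δ = sin 23.44° × sin 262.177° = -0.39409, so δ = -23.209°.
cos H₀ = −tan(+36.4°) tan(-23.209°) = 0.3161, H₀ = 1.2492 rad.
Bracket: H₀ sin φ sin δ + cos φ cos δ sin H₀ = 1.2492×0.59342×-0.39409 + 0.80489×0.91907×0.94872 = -0.292139 + 0.701816 = 0.409677.
Q̄ = (S₀/π) × [bracket] = (1361/π) × 0.409677 = 177.48 W/m².
Ratio Q̄_A / Q̄_B = 486.12 / 177.48 = 2.739.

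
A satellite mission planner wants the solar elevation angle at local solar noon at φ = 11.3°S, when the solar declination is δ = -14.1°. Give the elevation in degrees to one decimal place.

87.2°

At local noon the hour angle is zero, so the zenith angle equals |φ − δ| = |-11.3° − (-14.100°)| = 2.800°.
Elevation = 90° − 2.800° = 87.2°.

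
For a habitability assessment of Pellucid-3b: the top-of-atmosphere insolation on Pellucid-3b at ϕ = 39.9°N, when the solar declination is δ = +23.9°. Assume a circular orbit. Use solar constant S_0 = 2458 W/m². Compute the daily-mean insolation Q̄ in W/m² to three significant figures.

Q̄ ≈ 906 W/m²

cos h₀ = −tan(+39.9°) tan(+23.900°) = -0.3705, h₀ = 1.9504 rad.
Bracket: h₀ sin ϕ sin δ + cos ϕ cos δ sin h₀ = 1.9504×0.64145×0.40514 + 0.76717×0.91425×0.92882 = 0.506864 + 0.651461 = 1.158325.
Q̄ = (S_0/π) × [bracket] = (2458/π) × 1.158325 = 906.3 W/m².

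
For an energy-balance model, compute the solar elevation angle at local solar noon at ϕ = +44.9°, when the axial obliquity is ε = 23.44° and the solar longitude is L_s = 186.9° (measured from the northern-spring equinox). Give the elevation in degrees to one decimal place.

42.4°

Solar declination: sin δ = sin ε · sin L_s = sin 23.44° × sin 186.9° = -0.04779, so δ = -2.739°.
At local noon the hour angle is zero, so the zenith angle equals |ϕ − δ| = |+44.9° − (-2.739°)| = 47.639°.
Elevation = 90° − 47.639° = 42.4°.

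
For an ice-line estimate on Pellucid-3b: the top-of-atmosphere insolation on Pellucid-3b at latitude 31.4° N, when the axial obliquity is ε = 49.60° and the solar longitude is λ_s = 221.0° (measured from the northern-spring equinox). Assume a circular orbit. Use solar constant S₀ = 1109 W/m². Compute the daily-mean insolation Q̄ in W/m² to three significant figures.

Solar declination: sin δ = sin ε · sin λ_s = sin 49.60° × sin 221.0° = -0.49961, so δ = -29.974°.
cos H₀ = −tan(+31.4°) tan(-29.974°) = 0.3521, H₀ = 1.2110 rad.
Bracket: H₀ sin φ sin δ + cos φ cos δ sin H₀ = 1.2110×0.52101×-0.49961 + 0.85355×0.86625×0.93598 = -0.315225 + 0.692052 = 0.376827.
Q̄ = (S₀/π) × [bracket] = (1109/π) × 0.376827 = 133.0 W/m².

Q̄ ≈ 133 W/m²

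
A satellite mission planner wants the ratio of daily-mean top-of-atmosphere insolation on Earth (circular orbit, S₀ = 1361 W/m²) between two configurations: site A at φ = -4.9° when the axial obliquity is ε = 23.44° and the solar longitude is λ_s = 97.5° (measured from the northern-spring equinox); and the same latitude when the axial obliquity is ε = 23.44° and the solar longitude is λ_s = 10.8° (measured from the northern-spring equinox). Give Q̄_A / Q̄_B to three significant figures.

Q̄_A / Q̄_B ≈ 0.878

— Configuration A (φ=-4.9°):
Solar declination: sin δ = sin ε · sin λ_s = sin 23.44° × sin 97.5° = 0.39439, so δ = +23.228°.
cos H₀ = −tan(-4.9°) tan(+23.228°) = 0.0368, H₀ = 1.5340 rad.
Bracket: H₀ sin φ sin δ + cos φ cos δ sin H₀ = 1.5340×-0.08542×0.39439 + 0.99635×0.91895×0.99932 = -0.051679 + 0.914973 = 0.863294.
Q̄ = (S₀/π) × [bracket] = (1361/π) × 0.863294 = 374.00 W/m².
— Configuration B (φ=-4.9°):
Solar declination: sin δ = sin ε · sin λ_s = sin 23.44° × sin 10.8° = 0.07454, so δ = +4.275°.
cos H₀ = −tan(-4.9°) tan(+4.275°) = 0.0064, H₀ = 1.5644 rad.
Bracket: H₀ sin φ sin δ + cos φ cos δ sin H₀ = 1.5644×-0.08542×0.07454 + 0.99635×0.99722×0.99998 = -0.009961 + 0.993560 = 0.983599.
Q̄ = (S₀/π) × [bracket] = (1361/π) × 0.983599 = 426.11 W/m².
Ratio Q̄_A / Q̄_B = 374.00 / 426.11 = 0.8777.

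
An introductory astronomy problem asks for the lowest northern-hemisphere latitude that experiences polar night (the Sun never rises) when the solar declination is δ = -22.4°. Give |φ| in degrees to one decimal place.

Polar night requires cos H₀ = −tan φ tan δ ≥ 1, i.e. tan φ tan δ ≤ −1.
The boundary is |tan φ| · |tan δ| = 1, so |φ| = 90° − |δ| = 90° − 22.4° = 67.6° in the northern hemisphere.

|φ| = 67.6°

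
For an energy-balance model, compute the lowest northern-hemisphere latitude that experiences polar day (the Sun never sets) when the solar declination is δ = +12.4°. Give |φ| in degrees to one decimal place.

Polar day requires cos H₀ = −tan φ tan δ ≤ −1, i.e. tan φ tan δ ≥ 1.
The boundary is |tan φ| · |tan δ| = 1, so |φ| = 90° − |δ| = 90° − 12.4° = 77.6° in the northern hemisphere.

|φ| = 77.6°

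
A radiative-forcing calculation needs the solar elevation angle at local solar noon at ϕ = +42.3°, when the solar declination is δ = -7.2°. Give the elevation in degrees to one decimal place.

40.5°

At local noon the hour angle is zero, so the zenith angle equals |ϕ − δ| = |+42.3° − (-7.200°)| = 49.500°.
Elevation = 90° − 49.500° = 40.5°.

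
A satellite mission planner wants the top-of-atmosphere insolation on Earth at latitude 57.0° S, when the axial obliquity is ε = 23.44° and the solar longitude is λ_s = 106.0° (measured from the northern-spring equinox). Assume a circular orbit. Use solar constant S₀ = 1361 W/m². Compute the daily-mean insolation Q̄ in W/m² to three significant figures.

Q̄ ≈ 45.8 W/m²

Solar declination: sin δ = sin ε · sin λ_s = sin 23.44° × sin 106.0° = 0.38238, so δ = +22.481°.
cos H₀ = −tan(-57.0°) tan(+22.481°) = 0.6372, H₀ = 0.8799 rad.
Bracket: H₀ sin φ sin δ + cos φ cos δ sin H₀ = 0.8799×-0.83867×0.38238 + 0.54464×0.92401×0.77067 = -0.282176 + 0.387842 = 0.105666.
Q̄ = (S₀/π) × [bracket] = (1361/π) × 0.105666 = 45.78 W/m².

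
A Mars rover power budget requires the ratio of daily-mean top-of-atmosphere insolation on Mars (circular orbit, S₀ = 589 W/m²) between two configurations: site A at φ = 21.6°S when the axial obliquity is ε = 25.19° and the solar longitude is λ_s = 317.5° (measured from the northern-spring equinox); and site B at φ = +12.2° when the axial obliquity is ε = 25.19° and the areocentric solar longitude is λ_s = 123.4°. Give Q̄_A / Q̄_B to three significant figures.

— Configuration A (φ=-21.6°):
Solar declination: sin δ = sin ε · sin λ_s = sin 25.19° × sin 317.5° = -0.28755, so δ = -16.711°.
cos H₀ = −tan(-21.6°) tan(-16.711°) = -0.1189, H₀ = 1.6899 rad.
Bracket: H₀ sin φ sin δ + cos φ cos δ sin H₀ = 1.6899×-0.36812×-0.28755 + 0.92978×0.95777×0.99291 = 0.178881 + 0.884202 = 1.063083.
Q̄ = (S₀/π) × [bracket] = (589/π) × 1.063083 = 199.31 W/m².
— Configuration B (φ=+12.2°):
sin δ = sin 25.19° × sin 123.4° = 0.35533, so δ = +20.814°.
cos H₀ = −tan(+12.2°) tan(+20.814°) = -0.0822, H₀ = 1.6531 rad.
Bracket: H₀ sin φ sin δ + cos φ cos δ sin H₀ = 1.6531×0.21132×0.35533 + 0.97742×0.93474×0.99662 = 0.124129 + 0.910545 = 1.034674.
Q̄ = (S₀/π) × [bracket] = (589/π) × 1.034674 = 193.99 W/m².
Ratio Q̄_A / Q̄_B = 199.31 / 193.99 = 1.027.

Q̄_A / Q̄_B ≈ 1.03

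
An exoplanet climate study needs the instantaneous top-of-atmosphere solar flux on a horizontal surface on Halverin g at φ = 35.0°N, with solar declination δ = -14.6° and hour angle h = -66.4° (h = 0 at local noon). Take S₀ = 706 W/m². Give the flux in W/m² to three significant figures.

cos θ_z = sin φ sin δ + cos φ cos δ cos h = -0.144581 + 0.317357 = 0.172776.
Flux = S₀ · cos θ_z = 706 × 0.172776 = 122.0 W/m².

122 W/m²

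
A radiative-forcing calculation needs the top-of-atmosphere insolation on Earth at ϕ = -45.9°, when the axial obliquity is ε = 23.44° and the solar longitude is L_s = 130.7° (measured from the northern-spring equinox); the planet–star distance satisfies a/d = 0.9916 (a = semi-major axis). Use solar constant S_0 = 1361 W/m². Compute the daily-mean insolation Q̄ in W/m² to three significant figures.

Solar declination: sin δ = sin ε · sin L_s = sin 23.44° × sin 130.7° = 0.30158, so δ = +17.552°.
cos h₀ = −tan(-45.9°) tan(+17.552°) = 0.3264, h₀ = 1.2383 rad.
Bracket: h₀ sin ϕ sin δ + cos ϕ cos δ sin h₀ = 1.2383×-0.71813×0.30158 + 0.69591×0.95344×0.94523 = -0.268183 + 0.627168 = 0.358985.
Inverse-square distance factor (a/d)² = 0.9916² = 0.983271.
Q̄ = (S_0/π) × 0.983271 × [bracket] = (1361/π) × 0.983271 × 0.358985 = 152.9 W/m².

Q̄ ≈ 153 W/m²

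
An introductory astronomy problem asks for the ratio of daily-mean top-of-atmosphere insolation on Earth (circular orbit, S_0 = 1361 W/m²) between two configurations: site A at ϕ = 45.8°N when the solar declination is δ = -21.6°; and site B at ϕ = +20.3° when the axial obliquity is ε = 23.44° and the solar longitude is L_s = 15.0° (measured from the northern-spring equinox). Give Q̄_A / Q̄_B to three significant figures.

— Configuration A (ϕ=+45.8°):
cos h₀ = −tan(+45.8°) tan(-21.600°) = 0.4071, h₀ = 1.1515 rad.
Bracket: h₀ sin ϕ sin δ + cos ϕ cos δ sin h₀ = 1.1515×0.71691×-0.36812 + 0.69717×0.92978×0.91337 = -0.303891 + 0.592060 = 0.288169.
Q̄ = (S_0/π) × [bracket] = (1361/π) × 0.288169 = 124.84 W/m².
— Configuration B (ϕ=+20.3°):
Solar declination: sin δ = sin ε · sin L_s = sin 23.44° × sin 15.0° = 0.10296, so δ = +5.909°.
cos h₀ = −tan(+20.3°) tan(+5.909°) = -0.0383, h₀ = 1.6091 rad.
Bracket: h₀ sin ϕ sin δ + cos ϕ cos δ sin h₀ = 1.6091×0.34694×0.10296 + 0.93789×0.99469×0.99927 = 0.057479 + 0.932229 = 0.989708.
Q̄ = (S_0/π) × [bracket] = (1361/π) × 0.989708 = 428.76 W/m².
Ratio Q̄_A / Q̄_B = 124.84 / 428.76 = 0.2912.

Q̄_A / Q̄_B ≈ 0.291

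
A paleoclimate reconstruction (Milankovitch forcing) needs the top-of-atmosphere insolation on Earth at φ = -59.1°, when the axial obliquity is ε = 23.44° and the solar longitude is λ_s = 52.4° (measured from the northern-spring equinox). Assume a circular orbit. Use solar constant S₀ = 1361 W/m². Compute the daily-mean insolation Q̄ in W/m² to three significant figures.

Q̄ ≈ 60.5 W/m²

Solar declination: sin δ = sin ε · sin λ_s = sin 23.44° × sin 52.4° = 0.31516, so δ = +18.371°.
cos H₀ = −tan(-59.1°) tan(+18.371°) = 0.5549, H₀ = 0.9826 rad.
Bracket: H₀ sin φ sin δ + cos φ cos δ sin H₀ = 0.9826×-0.85806×0.31516 + 0.51354×0.94904×0.83193 = -0.265721 + 0.405458 = 0.139737.
Q̄ = (S₀/π) × [bracket] = (1361/π) × 0.139737 = 60.54 W/m².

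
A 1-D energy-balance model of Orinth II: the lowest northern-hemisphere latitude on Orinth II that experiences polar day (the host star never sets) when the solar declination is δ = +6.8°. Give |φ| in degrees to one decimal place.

Polar day requires cos H₀ = −tan φ tan δ ≤ −1, i.e. tan φ tan δ ≥ 1.
The boundary is |tan φ| · |tan δ| = 1, so |φ| = 90° − |δ| = 90° − 6.8° = 83.2° in the northern hemisphere.

|φ| = 83.2°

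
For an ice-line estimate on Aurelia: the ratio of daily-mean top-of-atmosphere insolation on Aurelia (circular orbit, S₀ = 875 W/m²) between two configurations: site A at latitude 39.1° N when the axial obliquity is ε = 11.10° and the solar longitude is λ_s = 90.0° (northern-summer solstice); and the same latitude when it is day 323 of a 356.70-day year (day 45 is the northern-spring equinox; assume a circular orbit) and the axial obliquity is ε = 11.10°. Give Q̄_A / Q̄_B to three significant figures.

— Configuration A (φ=+39.1°):
Solar declination: sin δ = sin ε · sin λ_s = sin 11.10° × sin 90.0° = 0.19252, so δ = +11.100°.
cos H₀ = −tan(+39.1°) tan(+11.100°) = -0.1594, H₀ = 1.7309 rad.
Bracket: H₀ sin φ sin δ + cos φ cos δ sin H₀ = 1.7309×0.63068×0.19252 + 0.77605×0.98129×0.98721 = 0.210163 + 0.751790 = 0.961953.
Q̄ = (S₀/π) × [bracket] = (875/π) × 0.961953 = 267.92 W/m².
— Configuration B (φ=+39.1°):
Solar longitude: λ_s = 360° × (323 − 45)/356.70 = 280.572°.
sin δ = sin 11.10° × sin 280.572° = -0.18925, so δ = -10.909°.
cos H₀ = −tan(+39.1°) tan(-10.909°) = 0.1566, H₀ = 1.4135 rad.
Bracket: H₀ sin φ sin δ + cos φ cos δ sin H₀ = 1.4135×0.63068×-0.18925 + 0.77605×0.98193×0.98766 = -0.168710 + 0.752623 = 0.583913.
Q̄ = (S₀/π) × [bracket] = (875/π) × 0.583913 = 162.63 W/m².
Ratio Q̄_A / Q̄_B = 267.92 / 162.63 = 1.647.

Q̄_A / Q̄_B ≈ 1.65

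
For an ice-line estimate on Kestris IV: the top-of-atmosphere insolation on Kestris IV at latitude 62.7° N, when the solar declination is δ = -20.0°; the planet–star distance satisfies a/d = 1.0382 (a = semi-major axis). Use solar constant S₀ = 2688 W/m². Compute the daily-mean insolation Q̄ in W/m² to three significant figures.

cos H₀ = −tan(+62.7°) tan(-20.000°) = 0.7052, H₀ = 0.7881 rad.
Bracket: H₀ sin φ sin δ + cos φ cos δ sin H₀ = 0.7881×0.88862×-0.34202 + 0.45865×0.93969×0.70903 = -0.239524 + 0.305584 = 0.066060.
Inverse-square distance factor (a/d)² = 1.0382² = 1.077859.
Q̄ = (S₀/π) × 1.077859 × [bracket] = (2688/π) × 1.077859 × 0.066060 = 60.92 W/m².

Q̄ ≈ 60.9 W/m²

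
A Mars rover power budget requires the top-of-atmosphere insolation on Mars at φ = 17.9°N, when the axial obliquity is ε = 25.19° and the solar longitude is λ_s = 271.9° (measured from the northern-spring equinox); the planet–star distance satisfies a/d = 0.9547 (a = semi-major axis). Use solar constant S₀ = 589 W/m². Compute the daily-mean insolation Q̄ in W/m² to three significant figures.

Solar declination: sin δ = sin ε · sin λ_s = sin 25.19° × sin 271.9° = -0.42539, so δ = -25.175°.
cos H₀ = −tan(+17.9°) tan(-25.175°) = 0.1518, H₀ = 1.4184 rad.
Bracket: H₀ sin φ sin δ + cos φ cos δ sin H₀ = 1.4184×0.30736×-0.42539 + 0.95159×0.90501×0.98841 = -0.185453 + 0.851217 = 0.665764.
Inverse-square distance factor (a/d)² = 0.9547² = 0.911452.
Q̄ = (S₀/π) × 0.911452 × [bracket] = (589/π) × 0.911452 × 0.665764 = 113.8 W/m².

Q̄ ≈ 114 W/m²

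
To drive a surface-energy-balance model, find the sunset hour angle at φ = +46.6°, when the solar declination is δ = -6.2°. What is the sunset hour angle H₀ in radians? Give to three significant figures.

H₀ = 1.46 rad

cos H₀ = −tan φ · tan δ = −tan(+46.6°) × tan(-6.200°) = 0.1149, so H₀ = 1.4557 rad = 83.40°.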